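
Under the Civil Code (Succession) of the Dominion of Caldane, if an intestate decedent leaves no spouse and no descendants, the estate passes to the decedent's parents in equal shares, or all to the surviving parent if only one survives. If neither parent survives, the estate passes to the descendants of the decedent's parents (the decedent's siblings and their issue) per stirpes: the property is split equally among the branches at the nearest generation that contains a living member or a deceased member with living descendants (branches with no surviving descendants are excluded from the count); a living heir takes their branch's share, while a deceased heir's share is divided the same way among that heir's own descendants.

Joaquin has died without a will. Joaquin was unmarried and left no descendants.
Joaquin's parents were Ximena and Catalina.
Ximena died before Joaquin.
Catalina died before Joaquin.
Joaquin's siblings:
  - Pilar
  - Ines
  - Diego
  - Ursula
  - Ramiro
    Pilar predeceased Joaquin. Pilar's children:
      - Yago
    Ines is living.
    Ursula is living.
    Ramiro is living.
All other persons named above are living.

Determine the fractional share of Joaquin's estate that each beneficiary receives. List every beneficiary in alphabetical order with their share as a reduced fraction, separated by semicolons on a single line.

Diego 1/5; Ines 1/5; Ramiro 1/5; Ursula 1/5; Yago 1/5

Neither parent survives and there are no descendants, so the estate passes to Joaquin's siblings and their issue per stirpes.
The estate is divided into 5 equal shares of 1/5 among Pilar, Ines, Diego, Ursula, Ramiro.
Pilar predeceased; the 1/5 allotted to Pilar's branch passes to Pilar's issue by representation.
Yago is the sole taker at this level and receives the full 1/5.
Ines is living and takes 1/5.
Diego is living and takes 1/5.
Ursula is living and takes 1/5.
Ramiro is living and takes 1/5.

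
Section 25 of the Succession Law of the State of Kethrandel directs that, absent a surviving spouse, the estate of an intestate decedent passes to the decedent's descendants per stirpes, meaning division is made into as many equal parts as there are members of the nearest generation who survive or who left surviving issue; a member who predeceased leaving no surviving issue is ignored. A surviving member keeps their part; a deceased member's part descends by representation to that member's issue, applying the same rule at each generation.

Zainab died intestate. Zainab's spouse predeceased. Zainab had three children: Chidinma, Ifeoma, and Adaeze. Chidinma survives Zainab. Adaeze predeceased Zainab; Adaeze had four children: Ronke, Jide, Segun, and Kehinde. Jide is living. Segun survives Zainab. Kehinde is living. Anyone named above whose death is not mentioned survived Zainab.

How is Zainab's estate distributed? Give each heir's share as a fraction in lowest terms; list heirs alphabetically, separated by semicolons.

There is no surviving spouse, so the entire estate passes to Zainab's descendants per stirpes.
The estate is divided into 3 equal shares of 1/3 among Chidinma, Ifeoma, Adaeze.
Chidinma is living and takes 1/3.
Ifeoma is living and takes 1/3.
Adaeze predeceased; the 1/3 allotted to Adaeze's branch passes to Adaeze's issue by representation.
The 1/3 is divided into 4 equal shares of 1/12 among Ronke, Jide, Segun, Kehinde.
Ronke is living and takes 1/12.
Jide is living and takes 1/12.
Segun is living and takes 1/12.
Kehinde is living and takes 1/12.

Chidinma 1/3; Ifeoma 1/3; Jide 1/12; Kehinde 1/12; Ronke 1/12; Segun 1/12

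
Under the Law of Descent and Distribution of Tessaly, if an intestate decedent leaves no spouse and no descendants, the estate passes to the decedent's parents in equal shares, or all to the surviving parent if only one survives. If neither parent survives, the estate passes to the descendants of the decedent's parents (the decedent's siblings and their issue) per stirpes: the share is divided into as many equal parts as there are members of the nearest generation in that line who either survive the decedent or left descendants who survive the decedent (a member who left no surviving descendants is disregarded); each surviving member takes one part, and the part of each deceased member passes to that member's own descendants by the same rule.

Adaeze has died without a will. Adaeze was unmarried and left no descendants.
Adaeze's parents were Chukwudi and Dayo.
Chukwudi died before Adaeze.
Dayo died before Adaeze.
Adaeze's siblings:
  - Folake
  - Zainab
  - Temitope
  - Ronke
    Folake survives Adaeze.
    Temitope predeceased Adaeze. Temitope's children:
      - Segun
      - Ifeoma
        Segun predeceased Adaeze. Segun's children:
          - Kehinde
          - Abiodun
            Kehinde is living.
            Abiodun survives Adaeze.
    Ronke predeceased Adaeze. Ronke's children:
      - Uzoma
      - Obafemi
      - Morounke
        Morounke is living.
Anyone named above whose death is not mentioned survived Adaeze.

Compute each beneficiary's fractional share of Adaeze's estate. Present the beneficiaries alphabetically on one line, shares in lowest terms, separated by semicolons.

Neither parent survives and there are no descendants, so the estate passes to Adaeze's siblings and their issue per stirpes.
The estate is divided into 4 equal shares of 1/4 among Folake, Zainab, Temitope, Ronke.
Folake is living and takes 1/4.
Zainab is living and takes 1/4.
Temitope predeceased; the 1/4 allotted to Temitope's branch passes to Temitope's issue by representation.
The 1/4 is divided into 2 equal shares of 1/8 among Segun, Ifeoma.
Segun predeceased; the 1/8 allotted to Segun's branch passes to Segun's issue by representation.
The 1/8 is divided into 2 equal shares of 1/16 among Kehinde, Abiodun.
Kehinde is living and takes 1/16.
Abiodun is living and takes 1/16.
Ifeoma is living and takes 1/8.
Ronke predeceased; the 1/4 allotted to Ronke's branch passes to Ronke's issue by representation.
The 1/4 is divided into 3 equal shares of 1/12 among Uzoma, Obafemi, Morounke.
Uzoma is living and takes 1/12.
Obafemi is living and takes 1/12.
Morounke is living and takes 1/12.

Abiodun 1/16; Folake 1/4; Ifeoma 1/8; Kehinde 1/16; Morounke 1/12; Obafemi 1/12; Uzoma 1/12; Zainab 1/4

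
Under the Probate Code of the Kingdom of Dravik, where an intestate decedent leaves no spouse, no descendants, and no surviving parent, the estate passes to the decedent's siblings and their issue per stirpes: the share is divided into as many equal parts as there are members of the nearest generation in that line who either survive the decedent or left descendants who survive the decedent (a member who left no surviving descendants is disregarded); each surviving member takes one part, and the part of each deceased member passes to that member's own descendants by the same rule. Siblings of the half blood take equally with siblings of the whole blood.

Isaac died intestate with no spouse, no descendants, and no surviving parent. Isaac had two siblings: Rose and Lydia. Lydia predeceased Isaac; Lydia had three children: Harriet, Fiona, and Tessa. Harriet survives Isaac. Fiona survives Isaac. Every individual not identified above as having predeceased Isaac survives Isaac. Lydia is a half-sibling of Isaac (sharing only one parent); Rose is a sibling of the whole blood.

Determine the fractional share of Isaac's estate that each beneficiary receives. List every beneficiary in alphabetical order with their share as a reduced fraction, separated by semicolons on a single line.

No spouse, descendants, or parent survives, so the estate passes to Isaac's siblings per stirpes.
Half-blood and whole-blood siblings take equally under the stated rule.
The estate is divided into 2 equal shares of 1/2 among Rose, Lydia.
Rose is living and takes 1/2.
Lydia predeceased; the 1/2 allotted to Lydia's branch passes to Lydia's issue by representation.
The 1/2 is divided into 3 equal shares of 1/6 among Harriet, Fiona, Tessa.
Harriet is living and takes 1/6.
Fiona is living and takes 1/6.
Tessa is living and takes 1/6.

Fiona 1/6; Harriet 1/6; Rose 1/2; Tessa 1/6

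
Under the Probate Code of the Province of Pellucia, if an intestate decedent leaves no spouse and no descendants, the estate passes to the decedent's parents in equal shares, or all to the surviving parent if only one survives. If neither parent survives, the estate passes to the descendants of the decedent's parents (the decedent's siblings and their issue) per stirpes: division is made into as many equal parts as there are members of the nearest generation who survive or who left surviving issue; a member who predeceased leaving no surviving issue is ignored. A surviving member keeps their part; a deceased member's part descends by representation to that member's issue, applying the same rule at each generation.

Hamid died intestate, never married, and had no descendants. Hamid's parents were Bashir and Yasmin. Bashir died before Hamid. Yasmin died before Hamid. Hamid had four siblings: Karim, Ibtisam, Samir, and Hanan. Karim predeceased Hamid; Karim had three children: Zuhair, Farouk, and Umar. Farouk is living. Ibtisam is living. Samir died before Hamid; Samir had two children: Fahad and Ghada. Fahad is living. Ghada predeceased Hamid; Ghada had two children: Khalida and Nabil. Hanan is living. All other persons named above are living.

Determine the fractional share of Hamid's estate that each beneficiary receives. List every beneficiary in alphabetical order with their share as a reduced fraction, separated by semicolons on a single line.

Fahad 1/8; Farouk 1/12; Hanan 1/4; Ibtisam 1/4; Khalida 1/16; Nabil 1/16; Umar 1/12; Zuhair 1/12

Neither parent survives and there are no descendants, so the estate passes to Hamid's siblings and their issue per stirpes.
The estate is divided into 4 equal shares of 1/4 among Karim, Ibtisam, Samir, Hanan.
Karim predeceased; the 1/4 allotted to Karim's branch passes to Karim's issue by representation.
The 1/4 is divided into 3 equal shares of 1/12 among Zuhair, Farouk, Umar.
Zuhair is living and takes 1/12.
Farouk is living and takes 1/12.
Umar is living and takes 1/12.
Ibtisam is living and takes 1/4.
Samir predeceased; the 1/4 allotted to Samir's branch passes to Samir's issue by representation.
The 1/4 is divided into 2 equal shares of 1/8 among Fahad, Ghada.
Fahad is living and takes 1/8.
Ghada predeceased; the 1/8 allotted to Ghada's branch passes to Ghada's issue by representation.
The 1/8 is divided into 2 equal shares of 1/16 among Khalida, Nabil.
Khalida is living and takes 1/16.
Nabil is living and takes 1/16.
Hanan is living and takes 1/4.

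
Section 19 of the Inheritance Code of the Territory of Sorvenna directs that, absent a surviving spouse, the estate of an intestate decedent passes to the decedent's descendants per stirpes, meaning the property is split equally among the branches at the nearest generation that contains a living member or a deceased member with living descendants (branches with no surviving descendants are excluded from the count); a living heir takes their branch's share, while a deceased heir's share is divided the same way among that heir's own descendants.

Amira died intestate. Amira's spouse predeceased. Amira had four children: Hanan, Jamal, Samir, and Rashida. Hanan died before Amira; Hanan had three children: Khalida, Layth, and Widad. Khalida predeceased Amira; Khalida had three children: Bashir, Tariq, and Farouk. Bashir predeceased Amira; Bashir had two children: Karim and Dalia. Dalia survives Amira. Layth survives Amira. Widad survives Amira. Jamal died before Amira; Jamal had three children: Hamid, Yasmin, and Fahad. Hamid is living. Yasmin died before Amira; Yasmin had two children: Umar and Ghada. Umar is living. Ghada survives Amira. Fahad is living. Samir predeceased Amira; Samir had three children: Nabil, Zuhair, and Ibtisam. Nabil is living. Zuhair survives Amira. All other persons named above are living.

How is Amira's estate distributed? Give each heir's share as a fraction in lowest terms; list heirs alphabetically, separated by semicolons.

Dalia 1/72; Fahad 1/12; Farouk 1/36; Ghada 1/24; Hamid 1/12; Ibtisam 1/12; Karim 1/72; Layth 1/12; Nabil 1/12; Rashida 1/4; Tariq 1/36; Umar 1/24; Widad 1/12; Zuhair 1/12

There is no surviving spouse, so the entire estate passes to Amira's descendants per stirpes.
The estate is divided into 4 equal shares of 1/4 among Hanan, Jamal, Samir, Rashida.
Hanan predeceased; the 1/4 allotted to Hanan's branch passes to Hanan's issue by representation.
The 1/4 is divided into 3 equal shares of 1/12 among Khalida, Layth, Widad.
Khalida predeceased; the 1/12 allotted to Khalida's branch passes to Khalida's issue by representation.
The 1/12 is divided into 3 equal shares of 1/36 among Bashir, Tariq, Farouk.
Bashir predeceased; the 1/36 allotted to Bashir's branch passes to Bashir's issue by representation.
The 1/36 is divided into 2 equal shares of 1/72 among Karim, Dalia.
Karim is living and takes 1/72.
Dalia is living and takes 1/72.
Tariq is living and takes 1/36.
Farouk is living and takes 1/36.
Layth is living and takes 1/12.
Widad is living and takes 1/12.
Jamal predeceased; the 1/4 allotted to Jamal's branch passes to Jamal's issue by representation.
The 1/4 is divided into 3 equal shares of 1/12 among Hamid, Yasmin, Fahad.
Hamid is living and takes 1/12.
Yasmin predeceased; the 1/12 allotted to Yasmin's branch passes to Yasmin's issue by representation.
The 1/12 is divided into 2 equal shares of 1/24 among Umar, Ghada.
Umar is living and takes 1/24.
Ghada is living and takes 1/24.
Fahad is living and takes 1/12.
Samir predeceased; the 1/4 allotted to Samir's branch passes to Samir's issue by representation.
The 1/4 is divided into 3 equal shares of 1/12 among Nabil, Zuhair, Ibtisam.
Nabil is living and takes 1/12.
Zuhair is living and takes 1/12.
Ibtisam is living and takes 1/12.
Rashida is living and takes 1/4.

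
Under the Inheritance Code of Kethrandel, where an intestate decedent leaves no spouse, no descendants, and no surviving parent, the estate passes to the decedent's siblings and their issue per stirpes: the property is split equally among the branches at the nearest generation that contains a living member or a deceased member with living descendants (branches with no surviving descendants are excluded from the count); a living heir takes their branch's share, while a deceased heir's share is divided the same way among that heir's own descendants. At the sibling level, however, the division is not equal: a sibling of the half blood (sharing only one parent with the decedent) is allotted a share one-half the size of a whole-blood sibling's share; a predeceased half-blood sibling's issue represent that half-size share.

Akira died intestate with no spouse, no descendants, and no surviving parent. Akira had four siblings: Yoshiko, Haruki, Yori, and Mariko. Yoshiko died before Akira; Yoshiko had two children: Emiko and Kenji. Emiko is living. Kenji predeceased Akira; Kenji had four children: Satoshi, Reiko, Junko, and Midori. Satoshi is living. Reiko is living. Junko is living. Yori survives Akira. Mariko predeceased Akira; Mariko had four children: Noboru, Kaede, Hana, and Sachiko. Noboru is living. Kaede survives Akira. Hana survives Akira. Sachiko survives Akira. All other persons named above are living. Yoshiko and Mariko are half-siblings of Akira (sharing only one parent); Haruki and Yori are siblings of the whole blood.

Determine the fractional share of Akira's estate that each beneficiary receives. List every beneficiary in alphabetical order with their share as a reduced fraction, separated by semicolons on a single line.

Emiko 1/12; Hana 1/24; Haruki 1/3; Junko 1/48; Kaede 1/24; Midori 1/48; Noboru 1/24; Reiko 1/48; Sachiko 1/24; Satoshi 1/48; Yori 1/3

No spouse, descendants, or parent survives, so the estate passes to Akira's siblings per stirpes.
Half-blood siblings count for one-half the weight of whole-blood siblings at the initial division.
Dividing 1 in proportion to weights (total weight 3): Yoshiko (weight 1/2) → 1/6; Haruki (weight 1) → 1/3; Yori (weight 1) → 1/3; Mariko (weight 1/2) → 1/6.
Yoshiko predeceased; the 1/6 allotted to Yoshiko's branch passes to Yoshiko's issue by representation.
The 1/6 is divided into 2 equal shares of 1/12 among Emiko, Kenji.
Emiko is living and takes 1/12.
Kenji predeceased; the 1/12 allotted to Kenji's branch passes to Kenji's issue by representation.
The 1/12 is divided into 4 equal shares of 1/48 among Satoshi, Reiko, Junko, Midori.
Satoshi is living and takes 1/48.
Reiko is living and takes 1/48.
Junko is living and takes 1/48.
Midori is living and takes 1/48.
Haruki is living and takes 1/3.
Yori is living and takes 1/3.
Mariko predeceased; the 1/6 allotted to Mariko's branch passes to Mariko's issue by representation.
The 1/6 is divided into 4 equal shares of 1/24 among Noboru, Kaede, Hana, Sachiko.
Noboru is living and takes 1/24.
Kaede is living and takes 1/24.
Hana is living and takes 1/24.
Sachiko is living and takes 1/24.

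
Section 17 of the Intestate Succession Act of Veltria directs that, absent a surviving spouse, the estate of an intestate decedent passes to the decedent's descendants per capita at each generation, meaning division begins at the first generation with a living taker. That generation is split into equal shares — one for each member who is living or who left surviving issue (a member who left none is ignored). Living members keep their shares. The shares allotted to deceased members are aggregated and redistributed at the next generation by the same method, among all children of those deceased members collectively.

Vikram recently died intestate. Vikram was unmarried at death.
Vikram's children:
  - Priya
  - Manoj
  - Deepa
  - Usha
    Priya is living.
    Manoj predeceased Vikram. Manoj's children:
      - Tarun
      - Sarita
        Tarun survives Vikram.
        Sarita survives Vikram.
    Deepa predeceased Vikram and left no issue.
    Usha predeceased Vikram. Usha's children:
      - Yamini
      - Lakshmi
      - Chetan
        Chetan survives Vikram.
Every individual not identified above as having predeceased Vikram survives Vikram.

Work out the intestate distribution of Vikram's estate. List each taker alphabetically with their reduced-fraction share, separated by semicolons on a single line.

Chetan 2/15; Lakshmi 2/15; Priya 1/3; Sarita 2/15; Tarun 2/15; Yamini 2/15

There is no surviving spouse, so the entire estate passes to Vikram's descendants per capita at each generation.
At generation 1 (Priya, Manoj, Usha) there are 3 shares of (1)/3 = 1/3 each.
Living: Priya — each takes 1/3.
Deceased: Manoj and Usha. Their combined 2/3 is pooled and carried to generation 2.
At generation 2 (Tarun, Sarita, Yamini, Lakshmi, Chetan) there are 5 shares of (2/3)/5 = 2/15 each.
Living: Tarun, Sarita, Yamini, Lakshmi, and Chetan — each takes 2/15.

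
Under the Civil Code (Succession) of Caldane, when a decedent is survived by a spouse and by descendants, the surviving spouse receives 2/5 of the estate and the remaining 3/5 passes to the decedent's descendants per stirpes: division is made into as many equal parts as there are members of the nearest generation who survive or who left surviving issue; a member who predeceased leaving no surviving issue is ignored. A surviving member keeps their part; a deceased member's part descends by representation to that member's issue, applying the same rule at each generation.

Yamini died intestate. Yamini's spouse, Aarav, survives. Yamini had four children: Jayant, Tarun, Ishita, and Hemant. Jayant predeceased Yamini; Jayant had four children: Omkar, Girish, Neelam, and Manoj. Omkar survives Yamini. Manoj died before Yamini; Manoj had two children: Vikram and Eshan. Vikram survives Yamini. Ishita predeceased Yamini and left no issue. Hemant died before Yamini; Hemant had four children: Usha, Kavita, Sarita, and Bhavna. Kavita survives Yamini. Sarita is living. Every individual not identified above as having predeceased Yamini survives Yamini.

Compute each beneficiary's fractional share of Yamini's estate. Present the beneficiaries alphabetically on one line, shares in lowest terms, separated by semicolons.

Aarav, as surviving spouse, takes 2/5.
The remaining 3/5 passes to Yamini's descendants per stirpes.
Ishita left no surviving issue, so that branch lapses and is disregarded.
The 3/5 is divided into 3 equal shares of 1/5 among Jayant, Tarun, Hemant.
Jayant predeceased; the 1/5 allotted to Jayant's branch passes to Jayant's issue by representation.
The 1/5 is divided into 4 equal shares of 1/20 among Omkar, Girish, Neelam, Manoj.
Omkar is living and takes 1/20.
Girish is living and takes 1/20.
Neelam is living and takes 1/20.
Manoj predeceased; the 1/20 allotted to Manoj's branch passes to Manoj's issue by representation.
The 1/20 is divided into 2 equal shares of 1/40 among Vikram, Eshan.
Vikram is living and takes 1/40.
Eshan is living and takes 1/40.
Tarun is living and takes 1/5.
Hemant predeceased; the 1/5 allotted to Hemant's branch passes to Hemant's issue by representation.
The 1/5 is divided into 4 equal shares of 1/20 among Usha, Kavita, Sarita, Bhavna.
Usha is living and takes 1/20.
Kavita is living and takes 1/20.
Sarita is living and takes 1/20.
Bhavna is living and takes 1/20.

Aarav 2/5; Bhavna 1/20; Eshan 1/40; Girish 1/20; Kavita 1/20; Neelam 1/20; Omkar 1/20; Sarita 1/20; Tarun 1/5; Usha 1/20; Vikram 1/40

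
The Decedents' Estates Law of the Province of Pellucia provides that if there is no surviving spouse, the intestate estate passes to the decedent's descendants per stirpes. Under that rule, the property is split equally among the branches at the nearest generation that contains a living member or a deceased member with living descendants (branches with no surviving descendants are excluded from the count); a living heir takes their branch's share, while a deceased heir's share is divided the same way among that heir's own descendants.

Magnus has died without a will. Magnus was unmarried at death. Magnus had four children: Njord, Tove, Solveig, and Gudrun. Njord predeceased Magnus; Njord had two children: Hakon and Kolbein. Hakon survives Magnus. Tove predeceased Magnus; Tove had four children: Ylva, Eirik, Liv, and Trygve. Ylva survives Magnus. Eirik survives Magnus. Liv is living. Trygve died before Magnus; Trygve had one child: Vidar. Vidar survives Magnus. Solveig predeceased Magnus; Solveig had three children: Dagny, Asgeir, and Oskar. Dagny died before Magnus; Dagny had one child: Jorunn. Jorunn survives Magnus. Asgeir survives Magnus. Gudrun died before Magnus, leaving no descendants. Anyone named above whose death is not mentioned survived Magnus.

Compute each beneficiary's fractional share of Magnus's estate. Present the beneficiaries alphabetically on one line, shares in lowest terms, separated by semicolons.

There is no surviving spouse, so the entire estate passes to Magnus's descendants per stirpes.
Gudrun left no surviving issue, so that branch lapses and is disregarded.
The estate is divided into 3 equal shares of 1/3 among Njord, Tove, Solveig.
Njord predeceased; the 1/3 allotted to Njord's branch passes to Njord's issue by representation.
The 1/3 is divided into 2 equal shares of 1/6 among Hakon, Kolbein.
Hakon is living and takes 1/6.
Kolbein is living and takes 1/6.
Tove predeceased; the 1/3 allotted to Tove's branch passes to Tove's issue by representation.
The 1/3 is divided into 4 equal shares of 1/12 among Ylva, Eirik, Liv, Trygve.
Ylva is living and takes 1/12.
Eirik is living and takes 1/12.
Liv is living and takes 1/12.
Trygve predeceased; the 1/12 allotted to Trygve's branch passes to Trygve's issue by representation.
Vidar is the sole taker at this level and receives the full 1/12.
Solveig predeceased; the 1/3 allotted to Solveig's branch passes to Solveig's issue by representation.
The 1/3 is divided into 3 equal shares of 1/9 among Dagny, Asgeir, Oskar.
Dagny predeceased; the 1/9 allotted to Dagny's branch passes to Dagny's issue by representation.
Jorunn is the sole taker at this level and receives the full 1/9.
Asgeir is living and takes 1/9.
Oskar is living and takes 1/9.

Asgeir 1/9; Eirik 1/12; Hakon 1/6; Jorunn 1/9; Kolbein 1/6; Liv 1/12; Oskar 1/9; Vidar 1/12; Ylva 1/12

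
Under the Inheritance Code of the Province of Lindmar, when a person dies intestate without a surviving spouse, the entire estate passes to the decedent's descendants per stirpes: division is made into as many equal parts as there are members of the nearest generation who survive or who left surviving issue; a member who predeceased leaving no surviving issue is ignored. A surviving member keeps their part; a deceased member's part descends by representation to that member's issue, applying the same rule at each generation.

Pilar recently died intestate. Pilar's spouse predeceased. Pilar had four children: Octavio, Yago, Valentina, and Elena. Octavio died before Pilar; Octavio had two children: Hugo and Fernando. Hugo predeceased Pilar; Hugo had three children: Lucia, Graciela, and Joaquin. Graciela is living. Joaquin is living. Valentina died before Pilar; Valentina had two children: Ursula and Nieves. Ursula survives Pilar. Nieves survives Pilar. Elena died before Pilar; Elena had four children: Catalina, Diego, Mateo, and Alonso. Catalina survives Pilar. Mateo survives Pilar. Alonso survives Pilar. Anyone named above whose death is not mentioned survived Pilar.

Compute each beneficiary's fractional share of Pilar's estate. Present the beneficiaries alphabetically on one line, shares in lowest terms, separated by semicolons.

There is no surviving spouse, so the entire estate passes to Pilar's descendants per stirpes.
The estate is divided into 4 equal shares of 1/4 among Octavio, Yago, Valentina, Elena.
Octavio predeceased; the 1/4 allotted to Octavio's branch passes to Octavio's issue by representation.
The 1/4 is divided into 2 equal shares of 1/8 among Hugo, Fernando.
Hugo predeceased; the 1/8 allotted to Hugo's branch passes to Hugo's issue by representation.
The 1/8 is divided into 3 equal shares of 1/24 among Lucia, Graciela, Joaquin.
Lucia is living and takes 1/24.
Graciela is living and takes 1/24.
Joaquin is living and takes 1/24.
Fernando is living and takes 1/8.
Yago is living and takes 1/4.
Valentina predeceased; the 1/4 allotted to Valentina's branch passes to Valentina's issue by representation.
The 1/4 is divided into 2 equal shares of 1/8 among Ursula, Nieves.
Ursula is living and takes 1/8.
Nieves is living and takes 1/8.
Elena predeceased; the 1/4 allotted to Elena's branch passes to Elena's issue by representation.
The 1/4 is divided into 4 equal shares of 1/16 among Catalina, Diego, Mateo, Alonso.
Catalina is living and takes 1/16.
Diego is living and takes 1/16.
Mateo is living and takes 1/16.
Alonso is living and takes 1/16.

Alonso 1/16; Catalina 1/16; Diego 1/16; Fernando 1/8; Graciela 1/24; Joaquin 1/24; Lucia 1/24; Mateo 1/16; Nieves 1/8; Ursula 1/8; Yago 1/4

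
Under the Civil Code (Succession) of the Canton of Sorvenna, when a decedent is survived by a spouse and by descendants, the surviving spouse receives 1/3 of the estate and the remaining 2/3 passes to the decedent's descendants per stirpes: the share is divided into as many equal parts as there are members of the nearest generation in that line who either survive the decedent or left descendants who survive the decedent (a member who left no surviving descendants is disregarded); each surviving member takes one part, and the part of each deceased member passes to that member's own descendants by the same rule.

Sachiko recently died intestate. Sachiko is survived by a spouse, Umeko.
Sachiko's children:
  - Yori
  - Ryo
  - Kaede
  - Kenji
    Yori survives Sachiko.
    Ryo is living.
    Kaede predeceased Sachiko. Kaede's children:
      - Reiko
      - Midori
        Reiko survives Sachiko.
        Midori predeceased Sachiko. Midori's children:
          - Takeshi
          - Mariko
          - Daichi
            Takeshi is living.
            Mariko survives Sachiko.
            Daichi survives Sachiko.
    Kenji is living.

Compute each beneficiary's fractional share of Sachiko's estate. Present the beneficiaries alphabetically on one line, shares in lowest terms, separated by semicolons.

Umeko, as surviving spouse, takes 1/3.
The remaining 2/3 passes to Sachiko's descendants per stirpes.
The 2/3 is divided into 4 equal shares of 1/6 among Yori, Ryo, Kaede, Kenji.
Yori is living and takes 1/6.
Ryo is living and takes 1/6.
Kaede predeceased; the 1/6 allotted to Kaede's branch passes to Kaede's issue by representation.
The 1/6 is divided into 2 equal shares of 1/12 among Reiko, Midori.
Reiko is living and takes 1/12.
Midori predeceased; the 1/12 allotted to Midori's branch passes to Midori's issue by representation.
The 1/12 is divided into 3 equal shares of 1/36 among Takeshi, Mariko, Daichi.
Takeshi is living and takes 1/36.
Mariko is living and takes 1/36.
Daichi is living and takes 1/36.
Kenji is living and takes 1/6.

Daichi 1/36; Kenji 1/6; Mariko 1/36; Reiko 1/12; Ryo 1/6; Takeshi 1/36; Umeko 1/3; Yori 1/6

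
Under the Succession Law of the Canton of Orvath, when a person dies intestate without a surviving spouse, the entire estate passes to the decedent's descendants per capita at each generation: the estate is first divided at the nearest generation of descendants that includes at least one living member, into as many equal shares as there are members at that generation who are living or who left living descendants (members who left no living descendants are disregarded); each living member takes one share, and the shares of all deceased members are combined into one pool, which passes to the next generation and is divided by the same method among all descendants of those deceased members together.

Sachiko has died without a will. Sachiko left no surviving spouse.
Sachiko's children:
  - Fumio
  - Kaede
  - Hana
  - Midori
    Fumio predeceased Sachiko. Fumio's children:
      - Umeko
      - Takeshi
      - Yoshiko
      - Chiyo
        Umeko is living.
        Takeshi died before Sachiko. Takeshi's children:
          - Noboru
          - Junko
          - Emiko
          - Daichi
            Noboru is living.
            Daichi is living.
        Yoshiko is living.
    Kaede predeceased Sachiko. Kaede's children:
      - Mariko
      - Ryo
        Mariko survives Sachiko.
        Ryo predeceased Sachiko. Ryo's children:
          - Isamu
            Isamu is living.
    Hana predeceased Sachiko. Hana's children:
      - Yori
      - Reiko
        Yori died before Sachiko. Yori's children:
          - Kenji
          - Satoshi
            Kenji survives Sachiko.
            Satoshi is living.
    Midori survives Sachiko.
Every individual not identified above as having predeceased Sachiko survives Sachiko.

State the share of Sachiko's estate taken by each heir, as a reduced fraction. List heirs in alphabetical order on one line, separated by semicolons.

Chiyo 3/32; Daichi 9/224; Emiko 9/224; Isamu 9/224; Junko 9/224; Kenji 9/224; Mariko 3/32; Midori 1/4; Noboru 9/224; Reiko 3/32; Satoshi 9/224; Umeko 3/32; Yoshiko 3/32

There is no surviving spouse, so the entire estate passes to Sachiko's descendants per capita at each generation.
At generation 1 (Fumio, Kaede, Hana, Midori) there are 4 shares of (1)/4 = 1/4 each.
Living: Midori — each takes 1/4.
Deceased: Fumio, Kaede, and Hana. Their combined 3/4 is pooled and carried to generation 2.
At generation 2 (Umeko, Takeshi, Yoshiko, Chiyo, Mariko, Ryo, Yori, Reiko) there are 8 shares of (3/4)/8 = 3/32 each.
Living: Umeko, Yoshiko, Chiyo, Mariko, and Reiko — each takes 3/32.
Deceased: Takeshi, Ryo, and Yori. Their combined 9/32 is pooled and carried to generation 3.
At generation 3 (Noboru, Junko, Emiko, Daichi, Isamu, Kenji, Satoshi) there are 7 shares of (9/32)/7 = 9/224 each.
Living: Noboru, Junko, Emiko, Daichi, Isamu, Kenji, and Satoshi — each takes 9/224.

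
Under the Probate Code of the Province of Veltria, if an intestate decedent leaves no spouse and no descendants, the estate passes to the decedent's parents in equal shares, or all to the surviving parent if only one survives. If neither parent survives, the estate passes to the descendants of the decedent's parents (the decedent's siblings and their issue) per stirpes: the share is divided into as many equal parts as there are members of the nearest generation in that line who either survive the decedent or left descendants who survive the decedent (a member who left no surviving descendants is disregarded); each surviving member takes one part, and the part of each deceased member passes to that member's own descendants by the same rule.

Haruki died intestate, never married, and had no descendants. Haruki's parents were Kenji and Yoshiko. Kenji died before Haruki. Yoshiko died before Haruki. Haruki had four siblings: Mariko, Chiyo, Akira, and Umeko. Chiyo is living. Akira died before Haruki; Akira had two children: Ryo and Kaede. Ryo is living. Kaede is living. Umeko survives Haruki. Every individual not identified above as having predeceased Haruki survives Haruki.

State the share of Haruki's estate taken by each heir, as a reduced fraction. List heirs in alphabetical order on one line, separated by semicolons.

Chiyo 1/4; Kaede 1/8; Mariko 1/4; Ryo 1/8; Umeko 1/4

Neither parent survives and there are no descendants, so the estate passes to Haruki's siblings and their issue per stirpes.
The estate is divided into 4 equal shares of 1/4 among Mariko, Chiyo, Akira, Umeko.
Mariko is living and takes 1/4.
Chiyo is living and takes 1/4.
Akira predeceased; the 1/4 allotted to Akira's branch passes to Akira's issue by representation.
The 1/4 is divided into 2 equal shares of 1/8 among Ryo, Kaede.
Ryo is living and takes 1/8.
Kaede is living and takes 1/8.
Umeko is living and takes 1/4.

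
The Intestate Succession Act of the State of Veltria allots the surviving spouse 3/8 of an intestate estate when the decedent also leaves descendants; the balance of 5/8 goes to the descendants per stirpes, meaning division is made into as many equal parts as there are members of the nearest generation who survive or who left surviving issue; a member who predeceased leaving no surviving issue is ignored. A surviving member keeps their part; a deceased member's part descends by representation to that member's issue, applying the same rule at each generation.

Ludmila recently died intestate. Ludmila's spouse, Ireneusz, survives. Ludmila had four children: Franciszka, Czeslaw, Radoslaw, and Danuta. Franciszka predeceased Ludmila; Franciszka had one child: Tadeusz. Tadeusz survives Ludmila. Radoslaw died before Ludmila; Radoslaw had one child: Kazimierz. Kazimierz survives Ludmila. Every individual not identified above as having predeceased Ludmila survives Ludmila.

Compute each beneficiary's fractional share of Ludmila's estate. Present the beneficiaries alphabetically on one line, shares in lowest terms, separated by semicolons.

Czeslaw 5/32; Danuta 5/32; Ireneusz 3/8; Kazimierz 5/32; Tadeusz 5/32

Ireneusz, as surviving spouse, takes 3/8.
The remaining 5/8 passes to Ludmila's descendants per stirpes.
The 5/8 is divided into 4 equal shares of 5/32 among Franciszka, Czeslaw, Radoslaw, Danuta.
Franciszka predeceased; the 5/32 allotted to Franciszka's branch passes to Franciszka's issue by representation.
Tadeusz is the sole taker at this level and receives the full 5/32.
Czeslaw is living and takes 5/32.
Radoslaw predeceased; the 5/32 allotted to Radoslaw's branch passes to Radoslaw's issue by representation.
Kazimierz is the sole taker at this level and receives the full 5/32.
Danuta is living and takes 5/32.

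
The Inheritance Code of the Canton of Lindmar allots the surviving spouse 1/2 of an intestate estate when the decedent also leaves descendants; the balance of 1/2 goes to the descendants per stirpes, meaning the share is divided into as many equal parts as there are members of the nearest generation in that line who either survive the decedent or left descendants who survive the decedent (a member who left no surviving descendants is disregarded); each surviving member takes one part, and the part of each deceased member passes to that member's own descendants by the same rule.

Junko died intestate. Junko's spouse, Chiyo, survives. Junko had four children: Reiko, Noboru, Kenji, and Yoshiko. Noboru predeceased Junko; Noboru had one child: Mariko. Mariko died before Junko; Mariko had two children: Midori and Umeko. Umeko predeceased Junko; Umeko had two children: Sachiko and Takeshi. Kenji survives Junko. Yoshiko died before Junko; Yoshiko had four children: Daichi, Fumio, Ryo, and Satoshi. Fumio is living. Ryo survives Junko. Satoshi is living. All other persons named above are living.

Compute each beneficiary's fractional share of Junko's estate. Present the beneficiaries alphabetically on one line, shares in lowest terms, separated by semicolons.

Chiyo 1/2; Daichi 1/32; Fumio 1/32; Kenji 1/8; Midori 1/16; Reiko 1/8; Ryo 1/32; Sachiko 1/32; Satoshi 1/32; Takeshi 1/32

Chiyo, as surviving spouse, takes 1/2.
The remaining 1/2 passes to Junko's descendants per stirpes.
The 1/2 is divided into 4 equal shares of 1/8 among Reiko, Noboru, Kenji, Yoshiko.
Reiko is living and takes 1/8.
Noboru predeceased; the 1/8 allotted to Noboru's branch passes to Noboru's issue by representation.
Mariko's line is the sole branch at this level, so the full 1/8 passes to Mariko's issue by representation.
The 1/8 is divided into 2 equal shares of 1/16 among Midori, Umeko.
Midori is living and takes 1/16.
Umeko predeceased; the 1/16 allotted to Umeko's branch passes to Umeko's issue by representation.
The 1/16 is divided into 2 equal shares of 1/32 among Sachiko, Takeshi.
Sachiko is living and takes 1/32.
Takeshi is living and takes 1/32.
Kenji is living and takes 1/8.
Yoshiko predeceased; the 1/8 allotted to Yoshiko's branch passes to Yoshiko's issue by representation.
The 1/8 is divided into 4 equal shares of 1/32 among Daichi, Fumio, Ryo, Satoshi.
Daichi is living and takes 1/32.
Fumio is living and takes 1/32.
Ryo is living and takes 1/32.
Satoshi is living and takes 1/32.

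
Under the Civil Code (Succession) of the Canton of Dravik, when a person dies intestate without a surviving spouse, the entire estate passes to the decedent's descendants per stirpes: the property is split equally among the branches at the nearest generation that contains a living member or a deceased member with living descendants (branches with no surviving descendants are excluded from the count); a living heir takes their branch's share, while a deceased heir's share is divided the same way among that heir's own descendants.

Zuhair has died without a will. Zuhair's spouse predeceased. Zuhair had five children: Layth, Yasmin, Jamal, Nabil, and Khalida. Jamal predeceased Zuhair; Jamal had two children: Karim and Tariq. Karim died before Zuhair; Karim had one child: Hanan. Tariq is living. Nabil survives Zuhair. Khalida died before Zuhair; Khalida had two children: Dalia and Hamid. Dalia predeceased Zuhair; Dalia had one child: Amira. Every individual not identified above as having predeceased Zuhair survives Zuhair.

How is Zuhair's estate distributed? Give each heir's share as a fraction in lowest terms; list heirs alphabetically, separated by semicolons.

There is no surviving spouse, so the entire estate passes to Zuhair's descendants per stirpes.
The estate is divided into 5 equal shares of 1/5 among Layth, Yasmin, Jamal, Nabil, Khalida.
Layth is living and takes 1/5.
Yasmin is living and takes 1/5.
Jamal predeceased; the 1/5 allotted to Jamal's branch passes to Jamal's issue by representation.
The 1/5 is divided into 2 equal shares of 1/10 among Karim, Tariq.
Karim predeceased; the 1/10 allotted to Karim's branch passes to Karim's issue by representation.
Hanan is the sole taker at this level and receives the full 1/10.
Tariq is living and takes 1/10.
Nabil is living and takes 1/5.
Khalida predeceased; the 1/5 allotted to Khalida's branch passes to Khalida's issue by representation.
The 1/5 is divided into 2 equal shares of 1/10 among Dalia, Hamid.
Dalia predeceased; the 1/10 allotted to Dalia's branch passes to Dalia's issue by representation.
Amira is the sole taker at this level and receives the full 1/10.
Hamid is living and takes 1/10.

Amira 1/10; Hamid 1/10; Hanan 1/10; Layth 1/5; Nabil 1/5; Tariq 1/10; Yasmin 1/5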